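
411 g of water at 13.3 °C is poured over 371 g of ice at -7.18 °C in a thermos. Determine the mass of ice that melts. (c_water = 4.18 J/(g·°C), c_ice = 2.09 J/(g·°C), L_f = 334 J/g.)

m_melted ≈ 51.7 g

Heat available from the water dropping to 0 °C: 411·4.18·13.3 = 22849 J.
Warming the ice to 0 °C takes 371·2.09·7.18 = 5567.3 J, leaving 17282 J for melting.
Melting all 371 g of ice would need 371·334 = 123914 J.
Since 17282 < 123914 J, not all the ice melts; equilibrium is at 0 °C.
Mass melted = 17282/334 ≈ 51.74 g.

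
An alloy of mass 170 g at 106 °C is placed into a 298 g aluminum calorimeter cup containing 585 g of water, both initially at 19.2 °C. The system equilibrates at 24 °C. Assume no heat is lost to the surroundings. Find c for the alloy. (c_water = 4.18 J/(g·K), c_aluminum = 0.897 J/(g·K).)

Net heat exchanged in the isolated system is zero:
170·c·(24 − 106) + 585·4.18·(24 − 19.2) + 298·0.897·(24 − 19.2) = 0
-13940 c = -13021
c = -13021/-13940 ≈ 0.934 J/(g·K)

c ≈ 0.934 J/(g·K)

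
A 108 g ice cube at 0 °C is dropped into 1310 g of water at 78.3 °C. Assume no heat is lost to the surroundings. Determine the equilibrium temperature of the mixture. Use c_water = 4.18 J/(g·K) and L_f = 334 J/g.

T_f ≈ 66.3 °C

Let T be the final temperature. ΣQ_i = 0:
fusion: m_ice L_f = 108·334 = 36072
  meltwater 0→T: 108·4.18·T = 451.44 T
  water cools: 1310·4.18·(T − 78.3) = 5475.8(T − 78.3)
5927.2 T = 428755 − 36072 = 392683
T ≈ 66.25 °C. Since T > 0 °C, the all-ice-melts assumption holds.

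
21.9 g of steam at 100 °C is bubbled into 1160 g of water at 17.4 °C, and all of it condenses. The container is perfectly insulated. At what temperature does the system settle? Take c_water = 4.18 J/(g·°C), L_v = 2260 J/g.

T_f ≈ 28.9 °C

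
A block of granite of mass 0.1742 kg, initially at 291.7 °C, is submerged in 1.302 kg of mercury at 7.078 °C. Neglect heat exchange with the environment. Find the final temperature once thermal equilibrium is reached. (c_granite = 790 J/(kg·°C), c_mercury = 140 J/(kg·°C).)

Energy conservation, ΣQ = 0:
0.1742*790*(T − 291.7) + 1.302*140*(T − 7.078) = 0
137.62(T − 291.7) + 182.28(T − 7.078) = 0
319.9 T = 41433
T ≈ 129.52 °C

T_f ≈ 129.5 °C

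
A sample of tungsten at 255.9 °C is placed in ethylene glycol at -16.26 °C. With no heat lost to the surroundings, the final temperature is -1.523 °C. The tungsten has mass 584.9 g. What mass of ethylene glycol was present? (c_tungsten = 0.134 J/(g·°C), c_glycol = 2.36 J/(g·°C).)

m ≈ 580 g

|Q_tungsten| = |Q_glycol|:
584.9×0.134×(255.9 − -1.523) = m×2.36×(-1.523 − (-16.26))
34.78 m = 20176  ⇒  m ≈ 580.1 g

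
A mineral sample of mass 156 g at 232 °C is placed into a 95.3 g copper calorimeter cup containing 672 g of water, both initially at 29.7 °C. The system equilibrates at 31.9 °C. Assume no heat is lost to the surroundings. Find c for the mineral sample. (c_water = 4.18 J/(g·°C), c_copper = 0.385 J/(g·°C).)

Net heat exchanged in the isolated system is zero:
156·c·(31.9 − 232) + 672·4.18·(31.9 − 29.7) + 95.3·0.385·(31.9 − 29.7) = 0
-31216 c = -6260.4
c = -6260.4/-31216 ≈ 0.2006 J/(g·°C)

c ≈ 0.201 J/(g·°C)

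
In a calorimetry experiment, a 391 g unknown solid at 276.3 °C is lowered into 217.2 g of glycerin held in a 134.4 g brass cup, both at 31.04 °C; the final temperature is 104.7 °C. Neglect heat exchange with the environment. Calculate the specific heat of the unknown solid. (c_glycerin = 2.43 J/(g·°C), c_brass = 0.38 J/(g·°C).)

c ≈ 0.636 J/(g·°C)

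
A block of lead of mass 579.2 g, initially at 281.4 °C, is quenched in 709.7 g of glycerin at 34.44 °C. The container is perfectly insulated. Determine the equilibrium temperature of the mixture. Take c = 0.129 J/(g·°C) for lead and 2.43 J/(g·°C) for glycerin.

Taking heat into each body as positive, Σ m c ΔT = 0:
579.2*0.129*(T − 281.4) + 709.7*2.43*(T − 34.44) = 0
(74.72 + 1724.6) T = 74.72*281.4 + 1724.6*34.44
T ≈ 44.70 °C

T_f ≈ 44.7 °C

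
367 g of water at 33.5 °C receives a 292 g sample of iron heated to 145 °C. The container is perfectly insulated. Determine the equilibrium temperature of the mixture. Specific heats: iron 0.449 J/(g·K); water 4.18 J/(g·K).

T_f ≈ 42.3 °C

Let T be the final temperature. ΣQ_i = 0:
292×0.449×(T − 145) + 367×4.18×(T − 33.5) = 0
(131.11 + 1534.1) T = 131.11×145 + 1534.1×33.5
T ≈ 42.28 °C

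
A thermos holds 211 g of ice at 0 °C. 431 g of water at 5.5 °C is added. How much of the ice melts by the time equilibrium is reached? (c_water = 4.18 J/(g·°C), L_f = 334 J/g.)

m_melted ≈ 29.7 g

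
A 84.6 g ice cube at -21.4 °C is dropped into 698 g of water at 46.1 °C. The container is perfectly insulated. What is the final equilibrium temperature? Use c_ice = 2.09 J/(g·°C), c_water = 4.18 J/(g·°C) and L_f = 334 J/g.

T_f ≈ 31.3 °C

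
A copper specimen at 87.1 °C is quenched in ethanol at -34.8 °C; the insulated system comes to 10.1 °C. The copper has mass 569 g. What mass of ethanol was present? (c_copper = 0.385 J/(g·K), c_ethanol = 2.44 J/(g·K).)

m ≈ 154 g

Heat gained plus heat lost sum to zero:
569·0.385·(10.1 − 87.1) + m·2.44·(10.1 − (-34.8)) = 0
109.56 m = 16868
m = 16868/109.56 ≈ 154 g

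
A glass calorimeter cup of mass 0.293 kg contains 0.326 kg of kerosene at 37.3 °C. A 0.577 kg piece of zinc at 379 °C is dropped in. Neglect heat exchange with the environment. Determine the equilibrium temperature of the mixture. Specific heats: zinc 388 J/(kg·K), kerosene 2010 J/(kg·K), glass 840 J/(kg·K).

T_f ≈ 105.3 °C

Taking heat into each body as positive, Σ m c ΔT = 0:
0.577*388*(T − 379) + 0.326*2010*(T − 37.3) + 0.293*840*(T − 37.3) = 0
223.88(T − 379) + 655.26(T − 37.3) + 246.12(T − 37.3) = 0
1125.3 T = 118470
T = 118470/1125.3 ≈ 105.28 °C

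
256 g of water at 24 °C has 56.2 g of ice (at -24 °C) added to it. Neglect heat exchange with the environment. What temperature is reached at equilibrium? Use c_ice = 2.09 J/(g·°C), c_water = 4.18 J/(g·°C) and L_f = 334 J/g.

Taking heat into each body as positive, Σ m c ΔT = 0:
warm ice to 0 °C: 56.2·2.09·(0 − (-24)) = 2819; latent heat to melt: 56.2·334 = 18771; warm the meltwater: 234.92 T; water cools: 256·4.18·(T − 24) = 1070.1(T − 24)
1305 T = 25682 − 21590 = 4092.1
T ≈ 3.14 °C — above 0 °C, consistent with complete melting.

T_f ≈ 3.1 °C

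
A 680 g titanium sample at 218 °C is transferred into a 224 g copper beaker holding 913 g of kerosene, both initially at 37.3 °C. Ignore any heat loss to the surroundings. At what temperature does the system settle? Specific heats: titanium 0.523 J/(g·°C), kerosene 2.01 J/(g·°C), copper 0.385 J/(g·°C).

T_f ≈ 65.5 °C

Conservation of energy gives ΣQ = 0:
680×0.523×(T − 218) + 913×2.01×(T − 37.3) + 224×0.385×(T − 37.3) = 0
355.64(T − 218) + 1835.1(T − 37.3) + 86.24(T − 37.3) = 0
(355.64 + 1835.1 + 86.24) T = 355.64×218 + 1835.1×37.3 + 86.24×37.3
T = 149197 / 2277 = 65.5 °C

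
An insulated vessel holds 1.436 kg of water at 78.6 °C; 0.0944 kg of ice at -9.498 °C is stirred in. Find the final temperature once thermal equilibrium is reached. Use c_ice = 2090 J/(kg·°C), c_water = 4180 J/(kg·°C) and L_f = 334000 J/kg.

T_f ≈ 68.5 °C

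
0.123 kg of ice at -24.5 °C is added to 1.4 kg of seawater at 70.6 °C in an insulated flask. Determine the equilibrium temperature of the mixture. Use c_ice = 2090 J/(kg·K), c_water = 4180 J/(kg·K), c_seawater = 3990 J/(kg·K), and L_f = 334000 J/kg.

Setting the total heat transfer to zero:
ice -24.5→0 °C: 0.123·2090·24.5 = 6298.2
  fusion: m_ice L_f = 0.123·334000 = 41082
  meltwater 0→T: 0.123·4180·T = 514.14 T
  seawater cools: 1.4·3990·(T − 70.6) = 5586(T − 70.6)
6100.1 T = 394372 − 47380 = 346991
T ≈ 56.88 °C. Since T > 0 °C, the all-ice-melts assumption holds.

T_f ≈ 56.9 °C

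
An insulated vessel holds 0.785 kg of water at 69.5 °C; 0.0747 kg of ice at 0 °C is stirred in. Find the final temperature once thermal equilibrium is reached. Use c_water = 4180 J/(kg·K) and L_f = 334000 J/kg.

T_f ≈ 56.5 °C

Heat gained plus heat lost sum to zero:
melt ice: 0.0747·334000 = 24950; warm the meltwater: 312.25 T; water: 3281.3(T − 69.5)
3593.5 T = 228050 − 24950 = 203101
T ≈ 56.52 °C — above 0 °C, consistent with complete melting.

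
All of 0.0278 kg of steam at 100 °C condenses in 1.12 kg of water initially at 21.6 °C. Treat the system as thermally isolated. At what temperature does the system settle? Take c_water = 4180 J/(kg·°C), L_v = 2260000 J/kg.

Energy conservation, ΣQ = 0:
condense steam: −0.0278·2260000 = −62828
  condensed water 100 °C→T: 116.2(T − 100)
  original water: 4681.6(T − 21.6)
4797.8 T = 62828 + 11620 + 101123 = 175571
T ≈ 36.59 °C, under the boiling point, so the assumption holds.

T_f ≈ 36.6 °C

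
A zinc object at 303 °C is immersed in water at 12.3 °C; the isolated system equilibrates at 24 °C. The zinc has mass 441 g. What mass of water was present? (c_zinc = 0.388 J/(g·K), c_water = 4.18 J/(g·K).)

Heat lost by the zinc = heat gained by the water:
441×0.388×(303 − 24) = m×4.18×(24 − 12.3)
48.91 m = 47739  ⇒  m ≈ 976.1 g

m ≈ 976 g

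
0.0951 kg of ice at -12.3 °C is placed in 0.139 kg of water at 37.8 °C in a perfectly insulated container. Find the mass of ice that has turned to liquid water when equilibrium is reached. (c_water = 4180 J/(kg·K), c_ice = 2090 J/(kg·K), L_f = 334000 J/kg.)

m_melted ≈ 0.0584 kg

Heat available from the water dropping to 0 °C: 0.139·4180·37.8 = 21963 J.
Of that, 0.0951·2090·12.3 = 2444.7 J goes to bring the ice to 0 °C, leaving 19518 J.
Melting all 0.0951 kg of ice would need 0.0951·334000 = 31763 J.
That's not enough to melt it all — equilibrium is at 0 °C with ice remaining.
m_melted·334000 = 19518  ⇒  m_melted ≈ 0.05844 kg.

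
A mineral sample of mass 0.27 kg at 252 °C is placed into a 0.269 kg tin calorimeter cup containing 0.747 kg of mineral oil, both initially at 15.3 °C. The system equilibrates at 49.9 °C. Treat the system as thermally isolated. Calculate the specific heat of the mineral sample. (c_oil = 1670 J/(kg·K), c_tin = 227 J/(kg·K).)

c ≈ 830 J/(kg·K)

Let T be the final temperature. ΣQ_i = 0:
0.27×c×(49.9 − 252) + 0.747×1670×(49.9 − 15.3) + 0.269×227×(49.9 − 15.3) = 0
-54.57 c = -45276
c = -45276/-54.57 ≈ 829.7 J/(kg·K)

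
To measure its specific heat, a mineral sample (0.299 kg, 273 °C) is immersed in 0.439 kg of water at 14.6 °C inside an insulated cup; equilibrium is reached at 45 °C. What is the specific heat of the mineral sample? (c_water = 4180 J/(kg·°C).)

c ≈ 818 J/(kg·°C)

Conservation of energy gives ΣQ = 0:
0.299×c×(45 − 273) + 0.439×4180×(45 − 14.6) = 0
-68.17 c = -55785
c = -55785/-68.17 ≈ 818.3 J/(kg·°C)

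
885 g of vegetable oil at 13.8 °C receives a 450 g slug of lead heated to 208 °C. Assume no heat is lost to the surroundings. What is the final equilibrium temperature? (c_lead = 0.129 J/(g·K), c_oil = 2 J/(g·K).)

T_f is the heat-capacity-weighted average of the initial temperatures:
T_f = (58.05×208 + 1770×13.8) / (58.05 + 1770)
    = 36500 / 1828 ≈ 19.97 °C

T_f ≈ 20.0 °C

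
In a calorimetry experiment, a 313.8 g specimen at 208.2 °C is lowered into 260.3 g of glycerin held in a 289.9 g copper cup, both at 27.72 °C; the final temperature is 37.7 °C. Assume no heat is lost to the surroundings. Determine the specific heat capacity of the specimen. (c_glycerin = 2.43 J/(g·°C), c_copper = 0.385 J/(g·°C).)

c ≈ 0.139 J/(g·°C)

Taking heat into each body as positive, Σ m c ΔT = 0:
313.8×c×(37.7 − 208.2) + 260.3×2.43×(37.7 − 27.72) + 289.9×0.385×(37.7 − 27.72) = 0
-53503 c = -7426.5
c = -7426.5/-53503 ≈ 0.1388 J/(g·°C)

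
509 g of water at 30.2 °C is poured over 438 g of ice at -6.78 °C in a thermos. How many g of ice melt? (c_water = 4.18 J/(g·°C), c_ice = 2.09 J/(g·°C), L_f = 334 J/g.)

m_melted ≈ 174 g

Heat available from the water dropping to 0 °C: 509·4.18·30.2 = 64254 J.
Of that, 438·2.09·6.78 = 6206.5 J goes to bring the ice to 0 °C, leaving 58048 J.
To melt every bit of ice: 438·334 = 146292 J.
Since 58048 < 146292 J, not all the ice melts; equilibrium is at 0 °C.
Mass melted = 58048/334 ≈ 173.8 g.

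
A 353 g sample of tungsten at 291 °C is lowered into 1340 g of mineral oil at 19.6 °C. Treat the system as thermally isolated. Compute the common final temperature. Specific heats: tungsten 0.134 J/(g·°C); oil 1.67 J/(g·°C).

T_f ≈ 25.2 °C

Heat gained plus heat lost sum to zero:
353·0.134·(T − 291) + 1340·1.67·(T − 19.6) = 0
47.3(T − 291) + 2237.8(T − 19.6) = 0
(47.3 + 2237.8) T = 47.3·291 + 2237.8·19.6
T = 57626 / 2285.1 = 25.2 °C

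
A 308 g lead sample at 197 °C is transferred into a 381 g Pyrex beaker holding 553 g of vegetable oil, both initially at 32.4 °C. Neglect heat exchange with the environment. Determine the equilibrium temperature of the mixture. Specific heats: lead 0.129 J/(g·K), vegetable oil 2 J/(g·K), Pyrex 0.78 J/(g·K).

T_f ≈ 36.9 °C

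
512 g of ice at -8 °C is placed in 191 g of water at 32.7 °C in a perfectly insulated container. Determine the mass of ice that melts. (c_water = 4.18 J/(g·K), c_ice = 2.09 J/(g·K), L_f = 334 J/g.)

m_melted ≈ 52.5 g

Water can give up m c ΔT = 191×4.18×32.7 = 26107 J before reaching 0 °C.
Warming the ice to 0 °C takes 512×2.09×8 = 8560.6 J, leaving 17546 J for melting.
To melt every bit of ice: 512×334 = 171008 J.
That's not enough to melt it all — equilibrium is at 0 °C with ice remaining.
m_melted×334 = 17546  ⇒  m_melted ≈ 52.53 g.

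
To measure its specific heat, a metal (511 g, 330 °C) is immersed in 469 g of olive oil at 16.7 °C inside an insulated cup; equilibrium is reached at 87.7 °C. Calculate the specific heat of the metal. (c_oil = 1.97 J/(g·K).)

m_s c (T_s − T_f) = m_oil c_oil (T_f − T_0):
511×c×(330 − 87.7) = 469×1.97×(87.7 − 16.7)
123815 c = 65599  ⇒  c ≈ 0.5298 J/(g·K)

c ≈ 0.53 J/(g·K)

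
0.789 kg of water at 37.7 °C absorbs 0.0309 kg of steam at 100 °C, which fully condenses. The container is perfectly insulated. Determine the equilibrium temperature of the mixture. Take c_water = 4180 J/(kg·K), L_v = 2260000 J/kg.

Heat gained plus heat lost sum to zero:
condense steam: −0.0309×2260000 = −69834
  condensed water 100 °C→T: 129.16(T − 100)
  water warms: 0.789×4180×(T − 37.7) = 3298(T − 37.7)
3427.2 T = 69834 + 12916 + 124335 = 207086
T ≈ 60.42 °C (< 100 °C, so full condensation is consistent).

T_f ≈ 60.4 °C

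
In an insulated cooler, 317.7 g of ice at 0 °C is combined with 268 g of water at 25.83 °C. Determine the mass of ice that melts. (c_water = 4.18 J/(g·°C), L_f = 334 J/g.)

m_melted ≈ 86.6 g

Water can give up m c ΔT = 268×4.18×25.83 = 28936 J before reaching 0 °C.
Fully melting the ice requires m_ice L_f = 317.7×334 = 106112 J.
Since 28936 < 106112 J, not all the ice melts; equilibrium is at 0 °C.
m_melt = 28936 / L_f = 86.63 g.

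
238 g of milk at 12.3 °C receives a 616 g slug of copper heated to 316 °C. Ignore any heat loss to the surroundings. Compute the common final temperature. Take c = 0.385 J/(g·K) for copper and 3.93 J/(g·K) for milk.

T_f = Σ m_i c_i T_i / Σ m_i c_i:
T_f = (237.16*316 + 935.34*12.3) / (237.16 + 935.34)
    = 86447 / 1172.5 ≈ 73.73 °C

T_f ≈ 73.7 °C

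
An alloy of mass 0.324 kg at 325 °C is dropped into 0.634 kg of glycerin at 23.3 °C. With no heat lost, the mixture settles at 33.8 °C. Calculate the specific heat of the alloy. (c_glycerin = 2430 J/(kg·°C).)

c ≈ 171 J/(kg·°C)

Setting the total heat transfer to zero:
0.324×c×(33.8 − 325) + 0.634×2430×(33.8 − 23.3) = 0
-94.35 c = -16177
c = -16177/-94.35 ≈ 171.5 J/(kg·°C)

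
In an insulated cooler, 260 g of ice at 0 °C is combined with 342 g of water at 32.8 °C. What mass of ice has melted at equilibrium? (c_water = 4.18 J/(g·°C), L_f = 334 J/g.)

Water can give up m c ΔT = 342·4.18·32.8 = 46890 J before reaching 0 °C.
Fully melting the ice requires m_ice L_f = 260·334 = 86840 J.
Since 46890 < 86840 J, not all the ice melts; equilibrium is at 0 °C.
m_melt = 46890 / L_f = 140.4 g.

m_melted ≈ 140 g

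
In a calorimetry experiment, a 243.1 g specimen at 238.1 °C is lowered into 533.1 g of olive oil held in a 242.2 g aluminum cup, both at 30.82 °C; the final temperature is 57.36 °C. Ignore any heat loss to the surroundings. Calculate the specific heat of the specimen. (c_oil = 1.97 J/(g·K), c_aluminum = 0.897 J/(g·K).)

c ≈ 0.766 J/(g·K)

Let T be the final temperature. ΣQ_i = 0:
243.1·c·(57.36 − 238.1) + 533.1·1.97·(57.36 − 30.82) + 242.2·0.897·(57.36 − 30.82) = 0
-43938 c = -33638
c = -33638/-43938 ≈ 0.7656 J/(g·K)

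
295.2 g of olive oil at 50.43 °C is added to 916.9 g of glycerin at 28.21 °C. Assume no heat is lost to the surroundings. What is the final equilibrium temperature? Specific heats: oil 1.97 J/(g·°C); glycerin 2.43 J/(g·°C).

With ΣQ=0 the equilibrium temperature is the m·c-weighted mean:
T_f = (581.54×50.43 + 2228.1×28.21) / (581.54 + 2228.1)
    = 92181 / 2809.6 ≈ 32.81 °C

T_f ≈ 32.8 °C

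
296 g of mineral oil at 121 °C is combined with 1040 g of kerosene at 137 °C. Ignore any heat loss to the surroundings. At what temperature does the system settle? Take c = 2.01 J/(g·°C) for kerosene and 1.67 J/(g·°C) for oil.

T_f ≈ 133.9 °C

Set heat shed by the hot body equal to heat absorbed by the cold body:
1040*2.01*(137 − T) = 296*1.67*(T − 121)
2090.4(137 − T) = 494.32(T − 121)
2584.7 T = 346198  ⇒  T ≈ 133.94 °C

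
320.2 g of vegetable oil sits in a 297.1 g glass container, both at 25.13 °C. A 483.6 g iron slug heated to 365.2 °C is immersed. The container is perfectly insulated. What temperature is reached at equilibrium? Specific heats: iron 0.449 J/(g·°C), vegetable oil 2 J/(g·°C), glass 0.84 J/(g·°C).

T_f ≈ 91.8 °C

Heat gained plus heat lost sum to zero:
483.6·0.449·(T − 365.2) + 320.2·2·(T − 25.13) + 297.1·0.84·(T − 25.13) = 0
1107.1 T = 101663
T = 101663/1107.1 ≈ 91.83 °C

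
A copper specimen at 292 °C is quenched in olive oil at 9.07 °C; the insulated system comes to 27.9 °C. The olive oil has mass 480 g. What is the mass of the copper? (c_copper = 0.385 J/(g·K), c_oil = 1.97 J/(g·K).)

|Q_copper| = |Q_oil|:
m·0.385·(292 − 27.9) = 480·1.97·(27.9 − 9.07)
101.68 m = 17806  ⇒  m ≈ 175.1 g

m ≈ 175 g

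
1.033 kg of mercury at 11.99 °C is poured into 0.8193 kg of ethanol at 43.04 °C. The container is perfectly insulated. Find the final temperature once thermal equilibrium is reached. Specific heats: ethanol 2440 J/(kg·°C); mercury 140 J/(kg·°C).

Setting the total heat transfer to zero:
0.8193·2440·(T − 43.04) + 1.033·140·(T − 11.99) = 0
(1999.1 + 144.62) T = 1999.1·43.04 + 144.62·11.99
T = 87775/2143.7 ≈ 40.95 °C

T_f ≈ 40.9 °C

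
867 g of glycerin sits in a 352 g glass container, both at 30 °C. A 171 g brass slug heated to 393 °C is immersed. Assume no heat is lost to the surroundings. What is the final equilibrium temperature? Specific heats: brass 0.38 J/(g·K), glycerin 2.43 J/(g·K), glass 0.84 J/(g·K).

T_f ≈ 39.6 °C

T_f is the heat-capacity-weighted average of the initial temperatures:
T_f = (64.98×393 + 2106.8×30 + 295.68×30) / (64.98 + 2106.8 + 295.68)
    = 97612 / 2467.5 ≈ 39.56 °C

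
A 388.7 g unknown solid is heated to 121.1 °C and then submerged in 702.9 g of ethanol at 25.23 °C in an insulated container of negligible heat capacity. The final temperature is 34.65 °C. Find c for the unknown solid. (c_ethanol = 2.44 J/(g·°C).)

c ≈ 0.481 J/(g·°C)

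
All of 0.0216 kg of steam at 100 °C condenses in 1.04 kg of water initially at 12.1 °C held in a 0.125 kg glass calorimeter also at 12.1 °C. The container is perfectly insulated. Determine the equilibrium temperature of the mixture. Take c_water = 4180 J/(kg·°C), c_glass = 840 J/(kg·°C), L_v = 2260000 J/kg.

T_f ≈ 24.6 °C

Setting the total heat transfer to zero:
condense steam: −0.0216×2260000 = −48816; condensate cools 100→T: 0.0216×4180×(T − 100) = 90.29(T − 100); original water: 4347.2(T − 12.1); glass cup: 0.125×840×(T − 12.1) = 105(T − 12.1)
4542.5 T = 48816 + 9028.8 + 53872 = 111716
T ≈ 24.59 °C — below 100 °C, confirming all the steam condensed.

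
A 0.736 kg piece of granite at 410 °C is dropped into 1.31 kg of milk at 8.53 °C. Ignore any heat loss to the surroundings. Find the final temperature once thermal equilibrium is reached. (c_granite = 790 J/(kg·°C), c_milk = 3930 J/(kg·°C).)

T_f ≈ 49.3 °C

Net heat exchanged in the isolated system is zero:
0.736·790·(T − 410) + 1.31·3930·(T − 8.53) = 0
581.44(T − 410) + 5148.3(T − 8.53) = 0
(581.44 + 5148.3) T = 581.44·410 + 5148.3·8.53
T = 282305 / 5729.7 = 49.3 °C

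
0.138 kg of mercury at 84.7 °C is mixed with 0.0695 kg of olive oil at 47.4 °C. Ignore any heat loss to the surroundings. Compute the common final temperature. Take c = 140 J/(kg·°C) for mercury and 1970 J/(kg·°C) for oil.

T_f ≈ 52.0 °C

Set heat shed by the hot body equal to heat absorbed by the cold body:
0.138*140*(84.7 − T) = 0.0695*1970*(T − 47.4)
19.32(84.7 − T) = 136.92(T − 47.4)
156.24 T = 8126.2  ⇒  T ≈ 52.01 °C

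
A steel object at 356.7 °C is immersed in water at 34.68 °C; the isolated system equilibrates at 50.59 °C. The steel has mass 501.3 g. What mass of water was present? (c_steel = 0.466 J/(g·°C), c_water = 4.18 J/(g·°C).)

m ≈ 1080 g

Heat lost by the steel = heat gained by the water:
501.3·0.466·(356.7 − 50.59) = m·4.18·(50.59 − 34.68)
66.5 m = 71509  ⇒  m ≈ 1075 g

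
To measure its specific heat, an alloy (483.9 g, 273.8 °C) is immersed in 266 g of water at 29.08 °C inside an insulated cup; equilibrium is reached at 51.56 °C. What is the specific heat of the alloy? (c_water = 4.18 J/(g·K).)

Heat lost by the alloy = heat gained by the water:
483.9×c×(273.8 − 51.56) = 266×4.18×(51.56 − 29.08)
107542 c = 24995  ⇒  c ≈ 0.2324 J/(g·K)

c ≈ 0.232 J/(g·K)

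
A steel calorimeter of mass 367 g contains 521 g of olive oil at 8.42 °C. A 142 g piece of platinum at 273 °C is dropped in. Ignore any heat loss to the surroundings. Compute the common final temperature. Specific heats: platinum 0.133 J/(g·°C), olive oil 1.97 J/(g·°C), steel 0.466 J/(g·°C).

Heat gained plus heat lost sum to zero:
142×0.133×(T − 273) + 521×1.97×(T − 8.42) + 367×0.466×(T − 8.42) = 0
18.89(T − 273) + 1026.4(T − 8.42) + 171.02(T − 8.42) = 0
1216.3 T = 15238
T = 15238/1216.3 ≈ 12.53 °C

T_f ≈ 12.5 °C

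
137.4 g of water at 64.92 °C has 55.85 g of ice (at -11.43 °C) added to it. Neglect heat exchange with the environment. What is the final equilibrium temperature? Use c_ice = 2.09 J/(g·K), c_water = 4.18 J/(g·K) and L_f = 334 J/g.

T_f ≈ 21.4 °C

Energy conservation, ΣQ = 0:
warm ice to 0 °C: 55.85×2.09×(0 − (-11.43)) = 1334.2; fusion: m_ice L_f = 55.85×334 = 18654; warm the meltwater: 233.45 T; water: 574.33(T − 64.92)
807.78 T = 37286 − 19988 = 17298
T ≈ 21.41 °C (positive, so assuming full melt was valid).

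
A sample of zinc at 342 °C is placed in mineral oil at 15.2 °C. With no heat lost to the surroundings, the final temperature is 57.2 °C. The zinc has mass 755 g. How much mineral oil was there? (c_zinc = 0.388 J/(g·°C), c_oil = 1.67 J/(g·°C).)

m ≈ 1190 g

|Q_zinc| = |Q_oil|:
755·0.388·(342 − 57.2) = m·1.67·(57.2 − 15.2)
70.14 m = 83429  ⇒  m ≈ 1189 g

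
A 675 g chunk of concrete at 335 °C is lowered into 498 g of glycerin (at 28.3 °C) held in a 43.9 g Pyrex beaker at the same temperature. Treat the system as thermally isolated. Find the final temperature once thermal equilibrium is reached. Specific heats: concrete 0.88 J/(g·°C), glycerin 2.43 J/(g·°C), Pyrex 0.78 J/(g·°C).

T_f ≈ 127.4 °C

Conservation of energy gives ΣQ = 0:
675·0.88·(T − 335) + 498·2.43·(T − 28.3) + 43.9·0.78·(T − 28.3) = 0
1838.4 T = 234206
T ≈ 127.40 °C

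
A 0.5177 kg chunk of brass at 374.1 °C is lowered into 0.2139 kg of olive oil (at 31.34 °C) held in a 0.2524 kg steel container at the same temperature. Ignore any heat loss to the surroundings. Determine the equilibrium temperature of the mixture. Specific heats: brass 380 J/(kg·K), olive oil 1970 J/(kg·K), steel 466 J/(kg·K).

Net heat exchanged in the isolated system is zero:
0.5177×380×(T − 374.1) + 0.2139×1970×(T − 31.34) + 0.2524×466×(T − 31.34) = 0
735.73 T = 90488
T = 90488 / 735.73 = 123 °C

T_f ≈ 123.0 °C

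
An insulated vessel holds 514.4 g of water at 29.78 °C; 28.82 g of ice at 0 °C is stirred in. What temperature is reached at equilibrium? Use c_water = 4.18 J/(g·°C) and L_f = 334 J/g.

T_f ≈ 24.0 °C

Heat gained plus heat lost sum to zero:
fusion: m_ice L_f = 28.82·334 = 9625.9; meltwater 0→T: 28.82·4.18·T = 120.47 T; water: 2150.2(T − 29.78)
2270.7 T = 64033 − 9625.9 = 54407
T ≈ 23.96 °C (positive, so assuming full melt was valid).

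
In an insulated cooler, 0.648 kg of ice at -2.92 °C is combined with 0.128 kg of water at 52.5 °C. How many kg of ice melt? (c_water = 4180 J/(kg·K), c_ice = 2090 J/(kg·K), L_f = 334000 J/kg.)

Cooling the water to 0 °C releases 0.128×4180×52.5 = 28090 J.
Of that, 0.648×2090×2.92 = 3954.6 J goes to bring the ice to 0 °C, leaving 24135 J.
Melting all 0.648 kg of ice would need 0.648×334000 = 216432 J.
That's not enough to melt it all — equilibrium is at 0 °C with ice remaining.
m_melted×334000 = 24135  ⇒  m_melted ≈ 0.07226 kg.

m_melted ≈ 0.0723 kg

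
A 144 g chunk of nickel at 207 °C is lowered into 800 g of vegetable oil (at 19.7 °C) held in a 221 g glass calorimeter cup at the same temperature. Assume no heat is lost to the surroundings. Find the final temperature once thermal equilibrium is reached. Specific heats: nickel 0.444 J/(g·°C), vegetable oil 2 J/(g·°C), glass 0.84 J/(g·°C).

Setting the total heat transfer to zero:
144×0.444×(T − 207) + 800×2×(T − 19.7) + 221×0.84×(T − 19.7) = 0
63.94(T − 207) + 1600(T − 19.7) + 185.64(T − 19.7) = 0
1849.6 T = 48412
T ≈ 26.17 °C

T_f ≈ 26.2 °C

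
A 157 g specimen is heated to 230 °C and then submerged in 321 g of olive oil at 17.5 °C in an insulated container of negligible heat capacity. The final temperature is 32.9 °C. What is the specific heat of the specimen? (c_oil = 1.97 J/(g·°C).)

Heat gained plus heat lost sum to zero:
157·c·(32.9 − 230) + 321·1.97·(32.9 − 17.5) = 0
-30945 c = -9738.5
c = -9738.5/-30945 ≈ 0.3147 J/(g·°C)

c ≈ 0.315 J/(g·°C)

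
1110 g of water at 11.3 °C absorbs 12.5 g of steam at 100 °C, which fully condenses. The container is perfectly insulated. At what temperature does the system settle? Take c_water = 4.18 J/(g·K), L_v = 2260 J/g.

T_f ≈ 18.3 °C

Net heat exchanged in the isolated system is zero:
condense steam: −12.5×2260 = −28250; condensed water 100 °C→T: 52.25(T − 100); original water: 4639.8(T − 11.3)
4692 T = 28250 + 5225 + 52430 = 85905
T ≈ 18.31 °C — below 100 °C, confirming all the steam condensed.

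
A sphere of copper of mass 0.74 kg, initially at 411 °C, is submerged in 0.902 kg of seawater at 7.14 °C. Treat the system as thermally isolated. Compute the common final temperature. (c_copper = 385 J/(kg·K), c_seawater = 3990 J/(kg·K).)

Heat lost by the copper equals heat gained by the seawater:
0.74·385·(411 − T) = 0.902·3990·(T − 7.14)
284.9(411 − T) = 3599(T − 7.14)
3883.9 T = 142791  ⇒  T ≈ 36.76 °C

T_f ≈ 36.8 °C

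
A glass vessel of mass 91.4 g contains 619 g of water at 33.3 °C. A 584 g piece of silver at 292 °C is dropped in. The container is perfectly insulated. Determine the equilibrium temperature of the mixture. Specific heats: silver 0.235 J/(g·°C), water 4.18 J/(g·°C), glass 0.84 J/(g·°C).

T_f ≈ 46.0 °C

Conservation of energy gives ΣQ = 0:
584×0.235×(T − 292) + 619×4.18×(T − 33.3) + 91.4×0.84×(T − 33.3) = 0
137.24(T − 292) + 2587.4(T − 33.3) + 76.78(T − 33.3) = 0
2801.4 T = 128792
T ≈ 45.97 °C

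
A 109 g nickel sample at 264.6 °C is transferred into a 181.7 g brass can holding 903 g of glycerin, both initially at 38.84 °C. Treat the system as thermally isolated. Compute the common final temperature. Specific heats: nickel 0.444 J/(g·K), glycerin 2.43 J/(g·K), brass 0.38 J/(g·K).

T_f = Σ m_i c_i T_i / Σ m_i c_i:
T_f = (48.4*264.6 + 2194.3*38.84 + 69.05*38.84) / (48.4 + 2194.3 + 69.05)
    = 100714 / 2311.7 ≈ 43.57 °C

T_f ≈ 43.6 °C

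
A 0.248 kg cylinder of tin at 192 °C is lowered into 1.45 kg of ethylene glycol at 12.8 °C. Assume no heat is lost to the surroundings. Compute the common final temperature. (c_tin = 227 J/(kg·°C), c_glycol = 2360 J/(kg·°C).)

T_f ≈ 15.7 °C

T_f = Σ m_i c_i T_i / Σ m_i c_i:
T_f = (56.3*192 + 3422*12.8) / (56.3 + 3422)
    = 54610 / 3478.3 ≈ 15.70 °C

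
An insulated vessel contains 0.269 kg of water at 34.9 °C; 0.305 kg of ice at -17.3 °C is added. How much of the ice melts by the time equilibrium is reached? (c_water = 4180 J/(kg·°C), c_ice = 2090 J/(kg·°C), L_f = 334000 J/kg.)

Heat available from the water dropping to 0 °C: 0.269·4180·34.9 = 39242 J.
Of that, 0.305·2090·17.3 = 11028 J goes to bring the ice to 0 °C, leaving 28214 J.
Melting all 0.305 kg of ice would need 0.305·334000 = 101870 J.
28214 J < 101870 J, so only part of the ice melts and the system sits at 0 °C.
Mass melted = 28214/334000 ≈ 0.08447 kg.

m_melted ≈ 0.0845 kg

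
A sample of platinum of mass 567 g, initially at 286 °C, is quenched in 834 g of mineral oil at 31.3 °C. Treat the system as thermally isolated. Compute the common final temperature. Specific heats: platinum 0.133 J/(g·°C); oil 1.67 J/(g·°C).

T_f ≈ 44.4 °C

T_f is the heat-capacity-weighted average of the initial temperatures:
T_f = (75.41×286 + 1392.8×31.3) / (75.41 + 1392.8)
    = 65162 / 1468.2 ≈ 44.38 °C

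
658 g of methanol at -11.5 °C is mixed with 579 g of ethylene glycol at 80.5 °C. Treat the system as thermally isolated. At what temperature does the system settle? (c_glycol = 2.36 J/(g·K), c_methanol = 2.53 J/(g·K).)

T_f ≈ 30.0 °C

Taking heat into each body as positive, Σ m c ΔT = 0:
579*2.36*(T − 80.5) + 658*2.53*(T − (-11.5)) = 0
1366.4(T − 80.5) + 1664.7(T − (-11.5)) = 0
(1366.4 + 1664.7) T = 1366.4*80.5 + 1664.7*(-11.5)
T = 90854/3031.2 ≈ 29.97 °C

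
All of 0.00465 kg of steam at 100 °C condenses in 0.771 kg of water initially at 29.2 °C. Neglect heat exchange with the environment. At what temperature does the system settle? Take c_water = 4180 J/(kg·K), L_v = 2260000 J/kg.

T_f ≈ 32.9 °C

Net heat exchanged in the isolated system is zero:
condense steam: −0.00465·2260000 = −10509
  condensate cools 100→T: 0.00465·4180·(T − 100) = 19.44(T − 100)
  original water: 3222.8(T − 29.2)
3242.2 T = 10509 + 1943.7 + 94105 = 106558
T ≈ 32.87 °C, under the boiling point, so the assumption holds.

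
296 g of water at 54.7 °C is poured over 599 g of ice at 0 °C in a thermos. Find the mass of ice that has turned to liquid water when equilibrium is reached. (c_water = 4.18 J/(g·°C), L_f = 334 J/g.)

Cooling the water to 0 °C releases 296·4.18·54.7 = 67679 J.
Fully melting the ice requires m_ice L_f = 599·334 = 200066 J.
That's not enough to melt it all — equilibrium is at 0 °C with ice remaining.
Mass melted = 67679/334 ≈ 202.6 g.

m_melted ≈ 203 g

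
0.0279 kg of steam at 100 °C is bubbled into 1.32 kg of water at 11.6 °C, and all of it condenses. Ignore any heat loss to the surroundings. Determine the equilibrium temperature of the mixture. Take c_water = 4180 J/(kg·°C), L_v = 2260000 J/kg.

T_f ≈ 24.6 °C

Energy balance with sensible and latent terms:
latent heat released on condensation: 0.0279×2260000 = 63054; condensed water 100 °C→T: 116.62(T − 100); water warms: 1.32×4180×(T − 11.6) = 5517.6(T − 11.6)
5634.2 T = 63054 + 11662 + 64004 = 138720
T ≈ 24.62 °C, under the boiling point, so the assumption holds.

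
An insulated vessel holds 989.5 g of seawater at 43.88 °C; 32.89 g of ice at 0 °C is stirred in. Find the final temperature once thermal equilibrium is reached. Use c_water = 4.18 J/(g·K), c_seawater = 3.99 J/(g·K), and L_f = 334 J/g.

T_f ≈ 39.7 °C

Taking heat into each body as positive, Σ m c ΔT = 0:
latent heat to melt: 32.89·334 = 10985
  warm the meltwater: 137.48 T
  seawater cools: 989.5·3.99·(T − 43.88) = 3948.1(T − 43.88)
4085.6 T = 173243 − 10985 = 162258
T ≈ 39.71 °C (positive, so assuming full melt was valid).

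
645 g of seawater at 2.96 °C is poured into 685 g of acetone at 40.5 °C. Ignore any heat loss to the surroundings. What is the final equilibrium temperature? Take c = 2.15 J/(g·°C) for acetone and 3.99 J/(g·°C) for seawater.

T_f ≈ 16.6 °C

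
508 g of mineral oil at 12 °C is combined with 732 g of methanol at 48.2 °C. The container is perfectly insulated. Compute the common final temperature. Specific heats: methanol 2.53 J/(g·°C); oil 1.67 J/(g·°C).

|Q_methanol| = |Q_oil|:
732×2.53×(48.2 − T) = 508×1.67×(T − 12)
1852(48.2 − T) = 848.36(T − 12)
2700.3 T = 99445  ⇒  T ≈ 36.83 °C

T_f ≈ 36.8 °C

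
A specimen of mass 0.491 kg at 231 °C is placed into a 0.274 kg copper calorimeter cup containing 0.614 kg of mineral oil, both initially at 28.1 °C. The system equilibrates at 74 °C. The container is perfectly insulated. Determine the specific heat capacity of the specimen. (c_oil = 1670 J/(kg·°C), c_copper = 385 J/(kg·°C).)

Net heat exchanged in the isolated system is zero:
0.491·c·(74 − 231) + 0.614·1670·(74 − 28.1) + 0.274·385·(74 − 28.1) = 0
-77.09 c = -51907
c = -51907/-77.09 ≈ 673.4 J/(kg·°C)

c ≈ 673 J/(kg·°C)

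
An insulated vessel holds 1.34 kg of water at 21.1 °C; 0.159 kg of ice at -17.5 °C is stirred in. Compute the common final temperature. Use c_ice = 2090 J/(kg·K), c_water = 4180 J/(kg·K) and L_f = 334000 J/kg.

T_f ≈ 9.5 °C

Energy conservation, ΣQ = 0:
warm ice to 0 °C: 0.159·2090·(0 − (-17.5)) = 5815.4
  fusion: m_ice L_f = 0.159·334000 = 53106
  meltwater 0→T: 0.159·4180·T = 664.62 T
  water cools: 1.34·4180·(T − 21.1) = 5601.2(T − 21.1)
6265.8 T = 118185 − 58921 = 59264
T ≈ 9.46 °C — above 0 °C, consistent with complete melting.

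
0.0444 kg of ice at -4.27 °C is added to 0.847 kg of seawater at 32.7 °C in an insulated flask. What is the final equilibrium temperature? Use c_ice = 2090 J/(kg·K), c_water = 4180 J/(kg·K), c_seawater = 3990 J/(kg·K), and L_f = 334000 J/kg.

Conservation of energy gives ΣQ = 0:
warm ice to 0 °C: 0.0444·2090·(0 − (-4.27)) = 396.24; melt ice: 0.0444·334000 = 14830; meltwater 0→T: 0.0444·4180·T = 185.59 T; seawater: 3379.5(T − 32.7)
3565.1 T = 110511 − 15226 = 95285
T ≈ 26.73 °C — above 0 °C, consistent with complete melting.

T_f ≈ 26.7 °C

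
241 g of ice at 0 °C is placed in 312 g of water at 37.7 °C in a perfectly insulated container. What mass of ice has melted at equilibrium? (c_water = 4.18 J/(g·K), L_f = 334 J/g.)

m_melted ≈ 147 g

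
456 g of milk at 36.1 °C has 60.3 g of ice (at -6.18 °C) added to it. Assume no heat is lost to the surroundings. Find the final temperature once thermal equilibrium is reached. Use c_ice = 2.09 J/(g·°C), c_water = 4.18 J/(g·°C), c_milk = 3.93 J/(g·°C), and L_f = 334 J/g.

T_f ≈ 21.4 °C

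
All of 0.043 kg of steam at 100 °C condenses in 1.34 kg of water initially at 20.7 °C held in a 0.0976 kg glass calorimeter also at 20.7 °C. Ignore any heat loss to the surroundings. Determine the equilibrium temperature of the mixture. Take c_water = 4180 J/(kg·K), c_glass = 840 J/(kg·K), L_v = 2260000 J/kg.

Sum of m c ΔT and latent-heat terms is zero:
condense steam: −0.043·2260000 = −97180
  condensed water 100 °C→T: 179.74(T − 100)
  water warms: 1.34·4180·(T − 20.7) = 5601.2(T − 20.7)
  glass cup: 0.0976·840·(T − 20.7) = 81.98(T − 20.7)
5862.9 T = 97180 + 17974 + 117642 = 232796
T ≈ 39.71 °C — below 100 °C, confirming all the steam condensed.

T_f ≈ 39.7 °C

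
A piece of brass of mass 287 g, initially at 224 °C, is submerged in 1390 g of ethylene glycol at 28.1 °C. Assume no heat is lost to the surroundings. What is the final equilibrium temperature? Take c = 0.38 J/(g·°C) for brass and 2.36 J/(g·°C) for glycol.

T_f ≈ 34.4 °C

Heat lost by the brass equals heat gained by the glycol:
287·0.38·(224 − T) = 1390·2.36·(T − 28.1)
109.06(224 − T) = 3280.4(T − 28.1)
3389.5 T = 116609  ⇒  T ≈ 34.40 °C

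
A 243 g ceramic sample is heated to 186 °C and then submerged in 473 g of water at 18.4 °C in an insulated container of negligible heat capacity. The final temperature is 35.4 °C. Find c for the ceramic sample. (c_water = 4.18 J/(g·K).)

Taking heat into each body as positive, Σ m c ΔT = 0:
243×c×(35.4 − 186) + 473×4.18×(35.4 − 18.4) = 0
-36596 c = -33611
c = -33611/-36596 ≈ 0.9184 J/(g·K)

c ≈ 0.918 J/(g·K)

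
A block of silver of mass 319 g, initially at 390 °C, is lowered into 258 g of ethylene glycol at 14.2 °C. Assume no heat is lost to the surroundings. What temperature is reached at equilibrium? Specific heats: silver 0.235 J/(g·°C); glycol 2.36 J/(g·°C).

T_f ≈ 55.4 °C

Heat lost by the silver equals heat gained by the glycol:
319·0.235·(390 − T) = 258·2.36·(T − 14.2)
74.96(390 − T) = 608.88(T − 14.2)
683.85 T = 37882  ⇒  T ≈ 55.40 °C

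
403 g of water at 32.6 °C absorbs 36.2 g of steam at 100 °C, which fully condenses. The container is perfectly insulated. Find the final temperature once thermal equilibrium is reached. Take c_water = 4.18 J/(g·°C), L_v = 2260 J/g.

Taking heat into each body as positive, Σ m c ΔT = 0:
condense steam: −36.2×2260 = −81812
  condensed water 100 °C→T: 151.32(T − 100)
  original water: 1684.5(T − 32.6)
1835.9 T = 81812 + 15132 + 54916 = 151860
T ≈ 82.72 °C (< 100 °C, so full condensation is consistent).

T_f ≈ 82.7 °C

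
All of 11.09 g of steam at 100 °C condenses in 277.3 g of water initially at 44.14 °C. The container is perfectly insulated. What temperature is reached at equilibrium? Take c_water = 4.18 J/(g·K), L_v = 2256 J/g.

T_f ≈ 67.0 °C

Energy conservation, ΣQ = 0:
latent heat released on condensation: 11.09×2256 = 25019; condensed water 100 °C→T: 46.36(T − 100); water warms: 277.3×4.18×(T − 44.14) = 1159.1(T − 44.14)
1205.5 T = 25019 + 4635.6 + 51163 = 80818
T ≈ 67.04 °C — below 100 °C, confirming all the steam condensed.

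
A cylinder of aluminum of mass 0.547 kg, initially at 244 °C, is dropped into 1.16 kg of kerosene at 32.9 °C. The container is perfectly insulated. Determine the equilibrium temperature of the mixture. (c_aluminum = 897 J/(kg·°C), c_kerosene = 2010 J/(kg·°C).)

Net heat exchanged in the isolated system is zero:
0.547×897×(T − 244) + 1.16×2010×(T − 32.9) = 0
490.66(T − 244) + 2331.6(T − 32.9) = 0
2822.3 T = 196430
T ≈ 69.60 °C

T_f ≈ 69.6 °C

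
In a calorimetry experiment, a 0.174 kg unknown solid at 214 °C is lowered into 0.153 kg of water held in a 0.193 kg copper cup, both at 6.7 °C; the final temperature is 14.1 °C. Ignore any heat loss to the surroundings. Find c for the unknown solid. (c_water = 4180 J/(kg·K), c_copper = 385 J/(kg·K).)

c ≈ 152 J/(kg·K)

Heat gained plus heat lost sum to zero:
0.174×c×(14.1 − 214) + 0.153×4180×(14.1 − 6.7) + 0.193×385×(14.1 − 6.7) = 0
-34.78 c = -5282.5
c = -5282.5/-34.78 ≈ 151.9 J/(kg·K)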